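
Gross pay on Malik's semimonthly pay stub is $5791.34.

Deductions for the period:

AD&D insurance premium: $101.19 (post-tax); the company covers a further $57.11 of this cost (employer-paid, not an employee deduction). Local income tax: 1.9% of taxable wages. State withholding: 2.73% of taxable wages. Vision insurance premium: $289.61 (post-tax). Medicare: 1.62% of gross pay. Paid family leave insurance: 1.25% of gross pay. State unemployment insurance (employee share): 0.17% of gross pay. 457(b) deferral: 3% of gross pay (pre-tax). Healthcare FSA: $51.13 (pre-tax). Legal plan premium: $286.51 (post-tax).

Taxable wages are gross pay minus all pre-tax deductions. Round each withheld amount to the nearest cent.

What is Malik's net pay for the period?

Healthcare FSA: $51.13
457(b) deferral: $5791.34 × 0.03 = $173.74
Pre-tax total = $51.13 + $173.74 = $224.87
Taxable wages = $5791.34 − $224.87 = $5566.47
Local income tax: $5566.47 × 0.019 = $105.76
State withholding: $5566.47 × 0.0273 = $151.96
State unemployment insurance (employee share): $5791.34 × 0.0017 = $9.85
Paid family leave insurance: $5791.34 × 0.0125 = $72.39
Medicare: $5791.34 × 0.0162 = $93.82
Legal plan premium: $286.51
AD&D insurance premium: $101.19
Vision insurance premium: $289.61
(Employer's $57.11 toward AD&D insurance premium is not withheld from the employee.)
Total deductions = $51.13 + $173.74 + $105.76 + $151.96 + $9.85 + $72.39 + $93.82 + $286.51 + $101.19 + $289.61 = $1335.96
Net pay = $5791.34 − $1335.96 = $4455.38

$4455.38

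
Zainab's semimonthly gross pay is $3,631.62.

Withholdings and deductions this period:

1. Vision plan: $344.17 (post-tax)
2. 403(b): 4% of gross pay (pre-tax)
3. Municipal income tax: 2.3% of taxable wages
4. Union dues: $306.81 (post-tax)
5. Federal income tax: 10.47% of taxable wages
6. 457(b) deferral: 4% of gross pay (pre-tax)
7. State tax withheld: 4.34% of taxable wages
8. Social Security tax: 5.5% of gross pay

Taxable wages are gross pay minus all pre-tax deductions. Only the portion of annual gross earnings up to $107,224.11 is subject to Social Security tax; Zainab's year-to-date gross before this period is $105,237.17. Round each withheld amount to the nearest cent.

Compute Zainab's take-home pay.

457(b) deferral: $3,631.62 × 0.04 = $145.26
403(b): $3,631.62 × 0.04 = $145.26
Pre-tax total = $145.26 + $145.26 = $290.52
Taxable wages = $3,631.62 − $290.52 = $3,341.10
State tax withheld: $3,341.10 × 0.0434 = $145.00
Federal income tax: $3,341.10 × 0.1047 = $349.81
Municipal income tax: $3,341.10 × 0.023 = $76.85
Social Security tax: only $107,224.11 − $105,237.17 = $1,986.94 of this check is subject → $1,986.94 × 0.055 = $109.28
Union dues: $306.81
Vision plan: $344.17
Total deductions = $145.26 + $145.26 + $145.00 + $349.81 + $76.85 + $109.28 + $306.81 + $344.17 = $1,622.44
Net pay = $3,631.62 − $1,622.44 = $2,009.18

$2,009.18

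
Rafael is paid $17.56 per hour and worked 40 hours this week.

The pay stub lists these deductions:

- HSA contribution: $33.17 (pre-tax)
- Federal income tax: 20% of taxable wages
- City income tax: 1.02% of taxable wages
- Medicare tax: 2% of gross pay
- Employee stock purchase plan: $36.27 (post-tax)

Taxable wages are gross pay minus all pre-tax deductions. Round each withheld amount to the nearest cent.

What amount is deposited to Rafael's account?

Gross pay: 40 × $17.56 = $702.40
HSA contribution: $33.17
Taxable wages = $702.40 − $33.17 = $669.23
City income tax: $669.23 × 0.0102 = $6.83
Federal income tax: $669.23 × 0.2 = $133.85
Medicare tax: $702.40 × 0.02 = $14.05
Employee stock purchase plan: $36.27
Total deductions = $33.17 + $6.83 + $133.85 + $14.05 + $36.27 = $224.17
Net pay = $702.40 − $224.17 = $478.23

$478.23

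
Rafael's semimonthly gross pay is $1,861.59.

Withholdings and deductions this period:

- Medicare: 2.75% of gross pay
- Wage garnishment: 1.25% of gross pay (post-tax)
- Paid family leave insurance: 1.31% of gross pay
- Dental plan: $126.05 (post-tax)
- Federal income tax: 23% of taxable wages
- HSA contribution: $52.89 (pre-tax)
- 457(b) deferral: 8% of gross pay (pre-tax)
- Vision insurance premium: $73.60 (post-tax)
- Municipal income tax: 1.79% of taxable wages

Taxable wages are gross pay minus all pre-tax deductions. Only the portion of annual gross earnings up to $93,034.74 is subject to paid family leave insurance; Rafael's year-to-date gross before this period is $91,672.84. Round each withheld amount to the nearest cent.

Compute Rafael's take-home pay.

$956.36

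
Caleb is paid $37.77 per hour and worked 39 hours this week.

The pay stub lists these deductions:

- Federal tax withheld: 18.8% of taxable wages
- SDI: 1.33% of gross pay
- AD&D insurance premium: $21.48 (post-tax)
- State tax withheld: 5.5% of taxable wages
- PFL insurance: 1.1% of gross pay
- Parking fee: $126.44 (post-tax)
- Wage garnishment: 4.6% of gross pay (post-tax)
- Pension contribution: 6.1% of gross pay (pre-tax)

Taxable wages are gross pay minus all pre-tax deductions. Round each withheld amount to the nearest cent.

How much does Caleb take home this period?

$795.60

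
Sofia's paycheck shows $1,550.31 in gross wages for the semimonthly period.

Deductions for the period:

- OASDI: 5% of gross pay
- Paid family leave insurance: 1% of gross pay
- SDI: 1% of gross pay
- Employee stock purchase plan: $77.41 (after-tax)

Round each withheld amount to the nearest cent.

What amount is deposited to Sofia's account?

$1,364.38

SDI: $1,550.31 × 0.01 = $15.50
Paid family leave insurance: $1,550.31 × 0.01 = $15.50
OASDI: $1,550.31 × 0.05 = $77.52
Employee stock purchase plan: $77.41
Total deductions = $15.50 + $15.50 + $77.52 + $77.41 = $185.93
Net pay = $1,550.31 − $185.93 = $1,364.38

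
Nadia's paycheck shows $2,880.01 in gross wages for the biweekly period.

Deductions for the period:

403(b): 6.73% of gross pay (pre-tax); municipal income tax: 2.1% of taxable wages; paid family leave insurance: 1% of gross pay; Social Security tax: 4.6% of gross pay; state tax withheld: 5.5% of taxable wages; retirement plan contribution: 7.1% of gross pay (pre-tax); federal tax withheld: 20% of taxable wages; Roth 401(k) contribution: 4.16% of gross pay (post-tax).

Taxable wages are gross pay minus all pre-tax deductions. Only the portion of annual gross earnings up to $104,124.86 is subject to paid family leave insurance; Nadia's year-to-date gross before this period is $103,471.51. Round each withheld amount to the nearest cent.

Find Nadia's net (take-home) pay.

Retirement plan contribution: $2,880.01 × 0.071 = $204.48
403(b): $2,880.01 × 0.0673 = $193.82
Pre-tax total = $204.48 + $193.82 = $398.30
Taxable wages = $2,880.01 − $398.30 = $2,481.71
State tax withheld: $2,481.71 × 0.055 = $136.49
Municipal income tax: $2,481.71 × 0.021 = $52.12
Federal tax withheld: $2,481.71 × 0.2 = $496.34
Paid family leave insurance: only $104,124.86 − $103,471.51 = $653.35 of this check is subject → $653.35 × 0.01 = $6.53
Social Security tax: $2,880.01 × 0.046 = $132.48
Roth 401(k) contribution: $2,880.01 × 0.0416 = $119.81
Total deductions = $204.48 + $193.82 + $136.49 + $52.12 + $496.34 + $6.53 + $132.48 + $119.81 = $1,342.07
Net pay = $2,880.01 − $1,342.07 = $1,537.94

$1,537.94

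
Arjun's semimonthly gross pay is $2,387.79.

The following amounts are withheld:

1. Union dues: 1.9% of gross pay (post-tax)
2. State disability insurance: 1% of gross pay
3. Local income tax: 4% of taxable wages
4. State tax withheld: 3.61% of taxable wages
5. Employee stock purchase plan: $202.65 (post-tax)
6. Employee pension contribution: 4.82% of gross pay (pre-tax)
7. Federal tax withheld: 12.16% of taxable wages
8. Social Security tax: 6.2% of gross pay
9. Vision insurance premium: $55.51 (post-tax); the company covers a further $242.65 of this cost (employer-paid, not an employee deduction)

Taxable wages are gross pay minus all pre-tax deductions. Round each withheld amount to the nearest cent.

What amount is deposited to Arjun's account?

$1,347.94

Employee pension contribution: $2,387.79 × 0.0482 = $115.09
Taxable wages = $2,387.79 − $115.09 = $2,272.70
State tax withheld: $2,272.70 × 0.0361 = $82.04
Federal tax withheld: $2,272.70 × 0.1216 = $276.36
Local income tax: $2,272.70 × 0.04 = $90.91
State disability insurance: $2,387.79 × 0.01 = $23.88
Social Security tax: $2,387.79 × 0.062 = $148.04
Union dues: $2,387.79 × 0.019 = $45.37
Employee stock purchase plan: $202.65
Vision insurance premium: $55.51
(Employer's $242.65 toward vision insurance premium is not withheld from the employee.)
Total deductions = $115.09 + $82.04 + $276.36 + $90.91 + $23.88 + $148.04 + $45.37 + $202.65 + $55.51 = $1,039.85
Net pay = $2,387.79 − $1,039.85 = $1,347.94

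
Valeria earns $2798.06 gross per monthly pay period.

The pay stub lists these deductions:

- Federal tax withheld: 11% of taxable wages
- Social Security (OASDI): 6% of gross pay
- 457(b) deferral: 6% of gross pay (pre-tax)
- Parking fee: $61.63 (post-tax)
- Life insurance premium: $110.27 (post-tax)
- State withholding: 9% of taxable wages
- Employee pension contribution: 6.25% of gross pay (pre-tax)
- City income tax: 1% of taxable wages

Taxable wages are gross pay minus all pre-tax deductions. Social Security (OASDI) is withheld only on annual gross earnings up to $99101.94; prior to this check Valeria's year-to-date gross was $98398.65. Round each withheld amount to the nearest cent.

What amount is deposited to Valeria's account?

457(b) deferral: $2798.06 × 0.06 = $167.88
Employee pension contribution: $2798.06 × 0.0625 = $174.88
Pre-tax total = $167.88 + $174.88 = $342.76
Taxable wages = $2798.06 − $342.76 = $2455.30
City income tax: $2455.30 × 0.01 = $24.55
Federal tax withheld: $2455.30 × 0.11 = $270.08
State withholding: $2455.30 × 0.09 = $220.98
Social Security (OASDI): only $99101.94 − $98398.65 = $703.29 of this check is subject → $703.29 × 0.06 = $42.20
Parking fee: $61.63
Life insurance premium: $110.27
Total deductions = $167.88 + $174.88 + $24.55 + $270.08 + $220.98 + $42.20 + $61.63 + $110.27 = $1072.47
Net pay = $2798.06 − $1072.47 = $1725.59

$1725.59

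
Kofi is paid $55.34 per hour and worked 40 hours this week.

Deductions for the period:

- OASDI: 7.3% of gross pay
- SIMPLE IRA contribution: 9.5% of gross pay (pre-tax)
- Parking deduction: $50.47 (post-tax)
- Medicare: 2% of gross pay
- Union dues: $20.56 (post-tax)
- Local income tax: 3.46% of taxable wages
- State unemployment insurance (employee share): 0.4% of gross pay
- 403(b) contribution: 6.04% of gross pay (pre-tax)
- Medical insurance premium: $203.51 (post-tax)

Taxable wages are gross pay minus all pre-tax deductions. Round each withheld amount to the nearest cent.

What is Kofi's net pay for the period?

Gross pay: 40 × $55.34 = $2,213.60
403(b) contribution: $2,213.60 × 0.0604 = $133.70
SIMPLE IRA contribution: $2,213.60 × 0.095 = $210.29
Pre-tax total = $133.70 + $210.29 = $343.99
Taxable wages = $2,213.60 − $343.99 = $1,869.61
Local income tax: $1,869.61 × 0.0346 = $64.69
OASDI: $2,213.60 × 0.073 = $161.59
Medicare: $2,213.60 × 0.02 = $44.27
State unemployment insurance (employee share): $2,213.60 × 0.004 = $8.85
Medical insurance premium: $203.51
Parking deduction: $50.47
Union dues: $20.56
Total deductions = $133.70 + $210.29 + $64.69 + $161.59 + $44.27 + $8.85 + $203.51 + $50.47 + $20.56 = $897.93
Net pay = $2,213.60 − $897.93 = $1,315.67

$1,315.67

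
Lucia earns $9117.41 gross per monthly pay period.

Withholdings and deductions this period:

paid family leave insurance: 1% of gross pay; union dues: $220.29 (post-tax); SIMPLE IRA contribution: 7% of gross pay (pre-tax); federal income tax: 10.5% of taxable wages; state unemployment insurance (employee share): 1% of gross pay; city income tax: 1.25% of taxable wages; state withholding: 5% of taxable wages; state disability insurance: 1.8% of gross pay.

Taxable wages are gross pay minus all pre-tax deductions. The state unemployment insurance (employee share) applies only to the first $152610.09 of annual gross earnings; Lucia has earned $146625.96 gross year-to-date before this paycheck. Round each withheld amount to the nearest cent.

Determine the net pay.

SIMPLE IRA contribution: $9117.41 × 0.07 = $638.22
Taxable wages = $9117.41 − $638.22 = $8479.19
State withholding: $8479.19 × 0.05 = $423.96
Federal income tax: $8479.19 × 0.105 = $890.31
City income tax: $8479.19 × 0.0125 = $105.99
Paid family leave insurance: $9117.41 × 0.01 = $91.17
State unemployment insurance (employee share): only $152610.09 − $146625.96 = $5984.13 of this check is subject → $5984.13 × 0.01 = $59.84
State disability insurance: $9117.41 × 0.018 = $164.11
Union dues: $220.29
Total deductions = $638.22 + $423.96 + $890.31 + $105.99 + $91.17 + $59.84 + $164.11 + $220.29 = $2593.89
Net pay = $9117.41 − $2593.89 = $6523.52

$6523.52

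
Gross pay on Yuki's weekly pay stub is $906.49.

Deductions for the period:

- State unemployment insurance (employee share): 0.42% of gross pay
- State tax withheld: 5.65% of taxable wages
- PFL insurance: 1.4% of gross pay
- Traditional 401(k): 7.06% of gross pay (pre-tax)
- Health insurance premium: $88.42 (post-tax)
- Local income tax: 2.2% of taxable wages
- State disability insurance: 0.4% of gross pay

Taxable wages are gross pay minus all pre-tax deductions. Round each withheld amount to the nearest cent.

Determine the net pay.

$667.81

Traditional 401(k): $906.49 × 0.0706 = $64.00
Taxable wages = $906.49 − $64.00 = $842.49
State tax withheld: $842.49 × 0.0565 = $47.60
Local income tax: $842.49 × 0.022 = $18.53
State disability insurance: $906.49 × 0.004 = $3.63
State unemployment insurance (employee share): $906.49 × 0.0042 = $3.81
PFL insurance: $906.49 × 0.014 = $12.69
Health insurance premium: $88.42
Total deductions = $64.00 + $47.60 + $18.53 + $3.63 + $3.81 + $12.69 + $88.42 = $238.68
Net pay = $906.49 − $238.68 = $667.81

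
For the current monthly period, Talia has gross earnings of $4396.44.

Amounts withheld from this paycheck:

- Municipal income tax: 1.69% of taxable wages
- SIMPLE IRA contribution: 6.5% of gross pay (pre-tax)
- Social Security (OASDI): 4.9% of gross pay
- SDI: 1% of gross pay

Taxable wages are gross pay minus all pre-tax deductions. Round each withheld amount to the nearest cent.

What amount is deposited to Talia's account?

$3781.81

SIMPLE IRA contribution: $4396.44 × 0.065 = $285.77
Taxable wages = $4396.44 − $285.77 = $4110.67
Municipal income tax: $4110.67 × 0.0169 = $69.47
SDI: $4396.44 × 0.01 = $43.96
Social Security (OASDI): $4396.44 × 0.049 = $215.43
Total deductions = $285.77 + $69.47 + $43.96 + $215.43 = $614.63
Net pay = $4396.44 − $614.63 = $3781.81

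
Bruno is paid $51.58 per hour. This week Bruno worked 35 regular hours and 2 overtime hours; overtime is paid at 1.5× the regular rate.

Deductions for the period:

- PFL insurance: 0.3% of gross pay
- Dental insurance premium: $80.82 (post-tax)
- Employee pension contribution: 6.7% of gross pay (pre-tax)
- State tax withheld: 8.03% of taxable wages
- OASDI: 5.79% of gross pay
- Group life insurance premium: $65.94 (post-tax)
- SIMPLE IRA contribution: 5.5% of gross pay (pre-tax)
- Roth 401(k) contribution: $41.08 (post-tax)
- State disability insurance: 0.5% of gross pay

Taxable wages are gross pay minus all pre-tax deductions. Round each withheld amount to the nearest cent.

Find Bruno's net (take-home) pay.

Regular pay: 35 × $51.58 = $1,805.30
Overtime pay: 2 × $51.58 × 1.5 = $154.74
Gross pay = $1,805.30 + $154.74 = $1,960.04
SIMPLE IRA contribution: $1,960.04 × 0.055 = $107.80
Employee pension contribution: $1,960.04 × 0.067 = $131.32
Pre-tax total = $107.80 + $131.32 = $239.12
Taxable wages = $1,960.04 − $239.12 = $1,720.92
State tax withheld: $1,720.92 × 0.0803 = $138.19
State disability insurance: $1,960.04 × 0.005 = $9.80
PFL insurance: $1,960.04 × 0.003 = $5.88
OASDI: $1,960.04 × 0.0579 = $113.49
Roth 401(k) contribution: $41.08
Group life insurance premium: $65.94
Dental insurance premium: $80.82
Total deductions = $107.80 + $131.32 + $138.19 + $9.80 + $5.88 + $113.49 + $41.08 + $65.94 + $80.82 = $694.32
Net pay = $1,960.04 − $694.32 = $1,265.72

$1,265.72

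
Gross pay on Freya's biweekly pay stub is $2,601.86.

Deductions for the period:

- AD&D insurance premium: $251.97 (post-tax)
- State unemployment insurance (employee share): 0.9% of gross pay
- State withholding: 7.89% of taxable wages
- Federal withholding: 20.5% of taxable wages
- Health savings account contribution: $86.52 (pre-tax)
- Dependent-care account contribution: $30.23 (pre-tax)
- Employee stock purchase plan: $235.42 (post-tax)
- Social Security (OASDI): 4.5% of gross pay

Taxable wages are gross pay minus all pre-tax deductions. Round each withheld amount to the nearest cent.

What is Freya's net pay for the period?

Dependent-care account contribution: $30.23
Health savings account contribution: $86.52
Pre-tax total = $30.23 + $86.52 = $116.75
Taxable wages = $2,601.86 − $116.75 = $2,485.11
State withholding: $2,485.11 × 0.0789 = $196.08
Federal withholding: $2,485.11 × 0.205 = $509.45
Social Security (OASDI): $2,601.86 × 0.045 = $117.08
State unemployment insurance (employee share): $2,601.86 × 0.009 = $23.42
AD&D insurance premium: $251.97
Employee stock purchase plan: $235.42
Total deductions = $30.23 + $86.52 + $196.08 + $509.45 + $117.08 + $23.42 + $251.97 + $235.42 = $1,450.17
Net pay = $2,601.86 − $1,450.17 = $1,151.69

$1,151.69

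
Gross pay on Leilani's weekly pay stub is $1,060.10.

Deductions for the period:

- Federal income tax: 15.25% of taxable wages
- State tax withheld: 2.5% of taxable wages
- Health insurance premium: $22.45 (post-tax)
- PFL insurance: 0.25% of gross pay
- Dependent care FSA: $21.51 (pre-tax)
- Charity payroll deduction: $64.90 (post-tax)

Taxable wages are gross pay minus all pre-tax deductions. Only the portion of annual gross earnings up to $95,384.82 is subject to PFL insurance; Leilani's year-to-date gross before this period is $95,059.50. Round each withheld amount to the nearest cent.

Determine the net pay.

$766.09

Dependent care FSA: $21.51
Taxable wages = $1,060.10 − $21.51 = $1,038.59
Federal income tax: $1,038.59 × 0.1525 = $158.38
State tax withheld: $1,038.59 × 0.025 = $25.96
PFL insurance: only $95,384.82 − $95,059.50 = $325.32 of this check is subject → $325.32 × 0.0025 = $0.81
Health insurance premium: $22.45
Charity payroll deduction: $64.90
Total deductions = $21.51 + $158.38 + $25.96 + $0.81 + $22.45 + $64.90 = $294.01
Net pay = $1,060.10 − $294.01 = $766.09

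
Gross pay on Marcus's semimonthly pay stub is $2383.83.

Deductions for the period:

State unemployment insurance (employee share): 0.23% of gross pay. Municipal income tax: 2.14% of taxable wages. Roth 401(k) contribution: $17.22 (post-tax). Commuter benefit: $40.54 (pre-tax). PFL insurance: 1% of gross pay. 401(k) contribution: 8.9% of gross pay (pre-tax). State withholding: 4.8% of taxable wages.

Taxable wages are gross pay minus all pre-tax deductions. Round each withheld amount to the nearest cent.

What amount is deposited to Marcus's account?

$1936.69

401(k) contribution: $2383.83 × 0.089 = $212.16
Commuter benefit: $40.54
Pre-tax total = $212.16 + $40.54 = $252.70
Taxable wages = $2383.83 − $252.70 = $2131.13
Municipal income tax: $2131.13 × 0.0214 = $45.61
State withholding: $2131.13 × 0.048 = $102.29
State unemployment insurance (employee share): $2383.83 × 0.0023 = $5.48
PFL insurance: $2383.83 × 0.01 = $23.84
Roth 401(k) contribution: $17.22
Total deductions = $212.16 + $40.54 + $45.61 + $102.29 + $5.48 + $23.84 + $17.22 = $447.14
Net pay = $2383.83 − $447.14 = $1936.69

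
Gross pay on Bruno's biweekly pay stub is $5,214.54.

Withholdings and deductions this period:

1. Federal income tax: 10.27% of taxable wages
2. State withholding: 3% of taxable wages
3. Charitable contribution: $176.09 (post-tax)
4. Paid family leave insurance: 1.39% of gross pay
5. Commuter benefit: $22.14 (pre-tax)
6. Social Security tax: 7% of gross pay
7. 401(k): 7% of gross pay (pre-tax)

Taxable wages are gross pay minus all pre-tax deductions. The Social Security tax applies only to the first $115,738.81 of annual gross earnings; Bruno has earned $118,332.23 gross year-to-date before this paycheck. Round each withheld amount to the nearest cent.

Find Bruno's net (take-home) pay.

$3,938.22

401(k): $5,214.54 × 0.07 = $365.02
Commuter benefit: $22.14
Pre-tax total = $365.02 + $22.14 = $387.16
Taxable wages = $5,214.54 − $387.16 = $4,827.38
State withholding: $4,827.38 × 0.03 = $144.82
Federal income tax: $4,827.38 × 0.1027 = $495.77
Social Security tax: annual cap $115,738.81 already reached (YTD $118,332.23), so $0.00
Paid family leave insurance: $5,214.54 × 0.0139 = $72.48
Charitable contribution: $176.09
Total deductions = $365.02 + $22.14 + $144.82 + $495.77 + $0.00 + $72.48 + $176.09 = $1,276.32
Net pay = $5,214.54 − $1,276.32 = $3,938.22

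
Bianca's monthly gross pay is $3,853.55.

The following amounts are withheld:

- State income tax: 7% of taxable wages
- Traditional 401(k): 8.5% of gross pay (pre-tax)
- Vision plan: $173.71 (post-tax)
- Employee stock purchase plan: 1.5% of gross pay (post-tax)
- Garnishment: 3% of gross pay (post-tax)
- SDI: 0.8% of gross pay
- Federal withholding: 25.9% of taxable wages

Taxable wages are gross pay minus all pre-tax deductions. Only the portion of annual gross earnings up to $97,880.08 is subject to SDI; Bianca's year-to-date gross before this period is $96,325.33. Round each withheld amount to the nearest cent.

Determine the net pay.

Traditional 401(k): $3,853.55 × 0.085 = $327.55
Taxable wages = $3,853.55 − $327.55 = $3,526.00
Federal withholding: $3,526.00 × 0.259 = $913.23
State income tax: $3,526.00 × 0.07 = $246.82
SDI: only $97,880.08 − $96,325.33 = $1,554.75 of this check is subject → $1,554.75 × 0.008 = $12.44
Employee stock purchase plan: $3,853.55 × 0.015 = $57.80
Vision plan: $173.71
Garnishment: $3,853.55 × 0.03 = $115.61
Total deductions = $327.55 + $913.23 + $246.82 + $12.44 + $57.80 + $173.71 + $115.61 = $1,847.16
Net pay = $3,853.55 − $1,847.16 = $2,006.39

$2,006.39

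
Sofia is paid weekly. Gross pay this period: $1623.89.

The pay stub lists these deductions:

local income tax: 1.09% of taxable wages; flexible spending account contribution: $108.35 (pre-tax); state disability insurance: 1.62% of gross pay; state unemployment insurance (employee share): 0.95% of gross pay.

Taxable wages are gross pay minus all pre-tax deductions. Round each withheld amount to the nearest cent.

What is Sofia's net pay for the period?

$1457.28

Flexible spending account contribution: $108.35
Taxable wages = $1623.89 − $108.35 = $1515.54
Local income tax: $1515.54 × 0.0109 = $16.52
State disability insurance: $1623.89 × 0.0162 = $26.31
State unemployment insurance (employee share): $1623.89 × 0.0095 = $15.43
Total deductions = $108.35 + $16.52 + $26.31 + $15.43 = $166.61
Net pay = $1623.89 − $166.61 = $1457.28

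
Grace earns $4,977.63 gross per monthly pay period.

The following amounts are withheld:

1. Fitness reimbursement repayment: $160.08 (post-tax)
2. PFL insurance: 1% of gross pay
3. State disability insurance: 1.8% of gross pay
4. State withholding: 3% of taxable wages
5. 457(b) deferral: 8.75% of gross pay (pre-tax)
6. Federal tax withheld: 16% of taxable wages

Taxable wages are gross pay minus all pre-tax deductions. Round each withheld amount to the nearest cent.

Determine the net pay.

457(b) deferral: $4,977.63 × 0.0875 = $435.54
Taxable wages = $4,977.63 − $435.54 = $4,542.09
Federal tax withheld: $4,542.09 × 0.16 = $726.73
State withholding: $4,542.09 × 0.03 = $136.26
State disability insurance: $4,977.63 × 0.018 = $89.60
PFL insurance: $4,977.63 × 0.01 = $49.78
Fitness reimbursement repayment: $160.08
Total deductions = $435.54 + $726.73 + $136.26 + $89.60 + $49.78 + $160.08 = $1,597.99
Net pay = $4,977.63 − $1,597.99 = $3,379.64

$3,379.64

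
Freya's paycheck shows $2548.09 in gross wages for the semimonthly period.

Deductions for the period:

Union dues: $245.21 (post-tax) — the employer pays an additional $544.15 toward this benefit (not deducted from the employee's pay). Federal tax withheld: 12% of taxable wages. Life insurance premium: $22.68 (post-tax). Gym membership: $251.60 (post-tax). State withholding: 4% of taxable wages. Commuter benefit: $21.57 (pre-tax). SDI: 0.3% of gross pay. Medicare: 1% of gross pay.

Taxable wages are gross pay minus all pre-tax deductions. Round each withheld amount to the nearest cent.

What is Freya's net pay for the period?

Commuter benefit: $21.57
Taxable wages = $2548.09 − $21.57 = $2526.52
State withholding: $2526.52 × 0.04 = $101.06
Federal tax withheld: $2526.52 × 0.12 = $303.18
SDI: $2548.09 × 0.003 = $7.64
Medicare: $2548.09 × 0.01 = $25.48
Gym membership: $251.60
Life insurance premium: $22.68
Union dues: $245.21
(Employer's $544.15 toward union dues is not withheld from the employee.)
Total deductions = $21.57 + $101.06 + $303.18 + $7.64 + $25.48 + $251.60 + $22.68 + $245.21 = $978.42
Net pay = $2548.09 − $978.42 = $1569.67

$1569.67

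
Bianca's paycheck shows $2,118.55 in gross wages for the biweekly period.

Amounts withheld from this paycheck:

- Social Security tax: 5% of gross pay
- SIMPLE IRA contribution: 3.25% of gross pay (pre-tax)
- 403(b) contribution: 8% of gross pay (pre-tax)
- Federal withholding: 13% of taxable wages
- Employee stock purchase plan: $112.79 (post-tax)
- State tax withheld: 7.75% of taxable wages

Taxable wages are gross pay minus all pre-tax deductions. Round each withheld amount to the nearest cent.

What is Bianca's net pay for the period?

$1,271.35

403(b) contribution: $2,118.55 × 0.08 = $169.48
SIMPLE IRA contribution: $2,118.55 × 0.0325 = $68.85
Pre-tax total = $169.48 + $68.85 = $238.33
Taxable wages = $2,118.55 − $238.33 = $1,880.22
Federal withholding: $1,880.22 × 0.13 = $244.43
State tax withheld: $1,880.22 × 0.0775 = $145.72
Social Security tax: $2,118.55 × 0.05 = $105.93
Employee stock purchase plan: $112.79
Total deductions = $169.48 + $68.85 + $244.43 + $145.72 + $105.93 + $112.79 = $847.20
Net pay = $2,118.55 − $847.20 = $1,271.35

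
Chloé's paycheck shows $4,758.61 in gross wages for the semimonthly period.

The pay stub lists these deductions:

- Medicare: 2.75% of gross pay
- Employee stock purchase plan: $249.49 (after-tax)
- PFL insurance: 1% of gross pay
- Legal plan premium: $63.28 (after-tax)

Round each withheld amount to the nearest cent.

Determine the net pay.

Medicare: $4,758.61 × 0.0275 = $130.86
PFL insurance: $4,758.61 × 0.01 = $47.59
Employee stock purchase plan: $249.49
Legal plan premium: $63.28
Total deductions = $130.86 + $47.59 + $249.49 + $63.28 = $491.22
Net pay = $4,758.61 − $491.22 = $4,267.39

$4,267.39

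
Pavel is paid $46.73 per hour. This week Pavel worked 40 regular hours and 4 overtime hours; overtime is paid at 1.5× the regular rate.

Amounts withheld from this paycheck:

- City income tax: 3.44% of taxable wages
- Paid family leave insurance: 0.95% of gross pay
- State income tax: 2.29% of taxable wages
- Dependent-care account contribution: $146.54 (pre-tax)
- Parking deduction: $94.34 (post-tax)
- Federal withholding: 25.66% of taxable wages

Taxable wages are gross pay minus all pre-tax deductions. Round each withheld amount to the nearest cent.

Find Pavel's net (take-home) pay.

$1,259.53

Regular pay: 40 × $46.73 = $1,869.20
Overtime pay: 4 × $46.73 × 1.5 = $280.38
Gross pay = $1,869.20 + $280.38 = $2,149.58
Dependent-care account contribution: $146.54
Taxable wages = $2,149.58 − $146.54 = $2,003.04
City income tax: $2,003.04 × 0.0344 = $68.90
Federal withholding: $2,003.04 × 0.2566 = $513.98
State income tax: $2,003.04 × 0.0229 = $45.87
Paid family leave insurance: $2,149.58 × 0.0095 = $20.42
Parking deduction: $94.34
Total deductions = $146.54 + $68.90 + $513.98 + $45.87 + $20.42 + $94.34 = $890.05
Net pay = $2,149.58 − $890.05 = $1,259.53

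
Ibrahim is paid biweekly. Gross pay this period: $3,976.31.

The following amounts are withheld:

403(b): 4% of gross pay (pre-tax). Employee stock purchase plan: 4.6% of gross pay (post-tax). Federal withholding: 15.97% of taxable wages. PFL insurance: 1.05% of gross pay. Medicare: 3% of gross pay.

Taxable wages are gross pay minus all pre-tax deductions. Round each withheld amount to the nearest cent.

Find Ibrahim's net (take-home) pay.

$2,863.69

403(b): $3,976.31 × 0.04 = $159.05
Taxable wages = $3,976.31 − $159.05 = $3,817.26
Federal withholding: $3,817.26 × 0.1597 = $609.62
PFL insurance: $3,976.31 × 0.0105 = $41.75
Medicare: $3,976.31 × 0.03 = $119.29
Employee stock purchase plan: $3,976.31 × 0.046 = $182.91
Total deductions = $159.05 + $609.62 + $41.75 + $119.29 + $182.91 = $1,112.62
Net pay = $3,976.31 − $1,112.62 = $2,863.69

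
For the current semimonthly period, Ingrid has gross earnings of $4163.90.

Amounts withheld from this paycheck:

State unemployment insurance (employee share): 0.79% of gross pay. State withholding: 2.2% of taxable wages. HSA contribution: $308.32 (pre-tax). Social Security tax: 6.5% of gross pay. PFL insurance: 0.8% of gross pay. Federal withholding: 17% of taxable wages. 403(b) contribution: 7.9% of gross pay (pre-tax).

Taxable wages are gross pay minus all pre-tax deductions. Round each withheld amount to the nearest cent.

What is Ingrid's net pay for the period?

HSA contribution: $308.32
403(b) contribution: $4163.90 × 0.079 = $328.95
Pre-tax total = $308.32 + $328.95 = $637.27
Taxable wages = $4163.90 − $637.27 = $3526.63
State withholding: $3526.63 × 0.022 = $77.59
Federal withholding: $3526.63 × 0.17 = $599.53
State unemployment insurance (employee share): $4163.90 × 0.0079 = $32.89
PFL insurance: $4163.90 × 0.008 = $33.31
Social Security tax: $4163.90 × 0.065 = $270.65
Total deductions = $308.32 + $328.95 + $77.59 + $599.53 + $32.89 + $33.31 + $270.65 = $1651.24
Net pay = $4163.90 − $1651.24 = $2512.66

$2512.66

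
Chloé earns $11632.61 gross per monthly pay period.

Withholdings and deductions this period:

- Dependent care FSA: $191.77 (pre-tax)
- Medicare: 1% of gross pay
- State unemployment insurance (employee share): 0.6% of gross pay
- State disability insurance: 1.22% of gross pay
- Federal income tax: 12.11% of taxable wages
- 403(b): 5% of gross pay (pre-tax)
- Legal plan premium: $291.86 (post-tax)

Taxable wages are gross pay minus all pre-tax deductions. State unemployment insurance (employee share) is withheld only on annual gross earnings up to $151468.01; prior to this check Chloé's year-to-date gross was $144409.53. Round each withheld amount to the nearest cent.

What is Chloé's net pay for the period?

Dependent care FSA: $191.77
403(b): $11632.61 × 0.05 = $581.63
Pre-tax total = $191.77 + $581.63 = $773.40
Taxable wages = $11632.61 − $773.40 = $10859.21
Federal income tax: $10859.21 × 0.1211 = $1315.05
State unemployment insurance (employee share): only $151468.01 − $144409.53 = $7058.48 of this check is subject → $7058.48 × 0.006 = $42.35
State disability insurance: $11632.61 × 0.0122 = $141.92
Medicare: $11632.61 × 0.01 = $116.33
Legal plan premium: $291.86
Total deductions = $191.77 + $581.63 + $1315.05 + $42.35 + $141.92 + $116.33 + $291.86 = $2680.91
Net pay = $11632.61 − $2680.91 = $8951.70

$8951.70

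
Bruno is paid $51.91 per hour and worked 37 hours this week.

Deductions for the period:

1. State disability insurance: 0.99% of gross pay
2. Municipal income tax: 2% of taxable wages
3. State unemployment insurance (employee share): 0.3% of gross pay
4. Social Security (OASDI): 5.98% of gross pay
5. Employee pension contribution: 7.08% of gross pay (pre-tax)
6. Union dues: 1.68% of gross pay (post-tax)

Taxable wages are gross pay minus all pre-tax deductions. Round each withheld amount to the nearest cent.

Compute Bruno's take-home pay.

$1577.10

Gross pay: 37 × $51.91 = $1920.67
Employee pension contribution: $1920.67 × 0.0708 = $135.98
Taxable wages = $1920.67 − $135.98 = $1784.69
Municipal income tax: $1784.69 × 0.02 = $35.69
State disability insurance: $1920.67 × 0.0099 = $19.01
Social Security (OASDI): $1920.67 × 0.0598 = $114.86
State unemployment insurance (employee share): $1920.67 × 0.003 = $5.76
Union dues: $1920.67 × 0.0168 = $32.27
Total deductions = $135.98 + $35.69 + $19.01 + $114.86 + $5.76 + $32.27 = $343.57
Net pay = $1920.67 − $343.57 = $1577.10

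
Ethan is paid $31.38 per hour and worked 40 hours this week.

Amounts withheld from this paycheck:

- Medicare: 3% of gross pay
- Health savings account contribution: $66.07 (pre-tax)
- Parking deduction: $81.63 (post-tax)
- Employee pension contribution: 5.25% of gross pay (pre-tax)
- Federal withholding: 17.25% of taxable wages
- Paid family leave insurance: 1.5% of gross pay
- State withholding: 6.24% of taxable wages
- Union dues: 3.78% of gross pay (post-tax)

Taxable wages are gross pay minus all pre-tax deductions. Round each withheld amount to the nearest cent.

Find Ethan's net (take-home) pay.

Gross pay: 40 × $31.38 = $1255.20
Health savings account contribution: $66.07
Employee pension contribution: $1255.20 × 0.0525 = $65.90
Pre-tax total = $66.07 + $65.90 = $131.97
Taxable wages = $1255.20 − $131.97 = $1123.23
Federal withholding: $1123.23 × 0.1725 = $193.76
State withholding: $1123.23 × 0.0624 = $70.09
Medicare: $1255.20 × 0.03 = $37.66
Paid family leave insurance: $1255.20 × 0.015 = $18.83
Union dues: $1255.20 × 0.0378 = $47.45
Parking deduction: $81.63
Total deductions = $66.07 + $65.90 + $193.76 + $70.09 + $37.66 + $18.83 + $47.45 + $81.63 = $581.39
Net pay = $1255.20 − $581.39 = $673.81

$673.81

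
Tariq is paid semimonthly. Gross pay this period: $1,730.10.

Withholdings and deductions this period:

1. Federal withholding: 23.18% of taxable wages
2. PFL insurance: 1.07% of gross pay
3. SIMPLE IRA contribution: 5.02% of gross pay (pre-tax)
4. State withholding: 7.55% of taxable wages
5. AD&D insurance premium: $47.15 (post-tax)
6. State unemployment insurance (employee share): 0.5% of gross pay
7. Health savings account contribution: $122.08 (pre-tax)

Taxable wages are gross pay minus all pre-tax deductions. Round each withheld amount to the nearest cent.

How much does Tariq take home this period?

$979.40

Health savings account contribution: $122.08
SIMPLE IRA contribution: $1,730.10 × 0.0502 = $86.85
Pre-tax total = $122.08 + $86.85 = $208.93
Taxable wages = $1,730.10 − $208.93 = $1,521.17
State withholding: $1,521.17 × 0.0755 = $114.85
Federal withholding: $1,521.17 × 0.2318 = $352.61
State unemployment insurance (employee share): $1,730.10 × 0.005 = $8.65
PFL insurance: $1,730.10 × 0.0107 = $18.51
AD&D insurance premium: $47.15
Total deductions = $122.08 + $86.85 + $114.85 + $352.61 + $8.65 + $18.51 + $47.15 = $750.70
Net pay = $1,730.10 − $750.70 = $979.40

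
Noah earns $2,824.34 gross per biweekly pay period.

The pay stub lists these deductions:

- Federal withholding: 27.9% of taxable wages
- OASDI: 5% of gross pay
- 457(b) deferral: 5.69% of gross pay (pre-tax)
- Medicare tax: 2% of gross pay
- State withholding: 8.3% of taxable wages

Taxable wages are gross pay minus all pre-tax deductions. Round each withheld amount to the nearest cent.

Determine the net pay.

$1,501.69

457(b) deferral: $2,824.34 × 0.0569 = $160.70
Taxable wages = $2,824.34 − $160.70 = $2,663.64
State withholding: $2,663.64 × 0.083 = $221.08
Federal withholding: $2,663.64 × 0.279 = $743.16
OASDI: $2,824.34 × 0.05 = $141.22
Medicare tax: $2,824.34 × 0.02 = $56.49
Total deductions = $160.70 + $221.08 + $743.16 + $141.22 + $56.49 = $1,322.65
Net pay = $2,824.34 − $1,322.65 = $1,501.69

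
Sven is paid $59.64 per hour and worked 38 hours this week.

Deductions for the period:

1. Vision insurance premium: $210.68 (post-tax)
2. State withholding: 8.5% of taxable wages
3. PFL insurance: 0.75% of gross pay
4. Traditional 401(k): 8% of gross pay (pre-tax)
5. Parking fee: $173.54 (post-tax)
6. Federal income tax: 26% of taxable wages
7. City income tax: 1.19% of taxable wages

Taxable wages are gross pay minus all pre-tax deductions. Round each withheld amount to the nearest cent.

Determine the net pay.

$939.65

Gross pay: 38 × $59.64 = $2,266.32
Traditional 401(k): $2,266.32 × 0.08 = $181.31
Taxable wages = $2,266.32 − $181.31 = $2,085.01
Federal income tax: $2,085.01 × 0.26 = $542.10
State withholding: $2,085.01 × 0.085 = $177.23
City income tax: $2,085.01 × 0.0119 = $24.81
PFL insurance: $2,266.32 × 0.0075 = $17.00
Vision insurance premium: $210.68
Parking fee: $173.54
Total deductions = $181.31 + $542.10 + $177.23 + $24.81 + $17.00 + $210.68 + $173.54 = $1,326.67
Net pay = $2,266.32 − $1,326.67 = $939.65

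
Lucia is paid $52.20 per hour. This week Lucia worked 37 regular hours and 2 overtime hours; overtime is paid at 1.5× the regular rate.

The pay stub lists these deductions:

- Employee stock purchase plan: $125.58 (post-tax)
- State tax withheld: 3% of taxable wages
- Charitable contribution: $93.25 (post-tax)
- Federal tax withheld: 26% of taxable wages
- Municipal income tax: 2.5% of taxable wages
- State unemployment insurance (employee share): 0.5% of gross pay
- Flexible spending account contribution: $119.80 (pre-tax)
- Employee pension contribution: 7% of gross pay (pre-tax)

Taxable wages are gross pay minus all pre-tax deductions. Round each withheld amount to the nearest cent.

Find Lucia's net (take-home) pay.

Regular pay: 37 × $52.20 = $1,931.40
Overtime pay: 2 × $52.20 × 1.5 = $156.60
Gross pay = $1,931.40 + $156.60 = $2,088.00
Flexible spending account contribution: $119.80
Employee pension contribution: $2,088.00 × 0.07 = $146.16
Pre-tax total = $119.80 + $146.16 = $265.96
Taxable wages = $2,088.00 − $265.96 = $1,822.04
Federal tax withheld: $1,822.04 × 0.26 = $473.73
Municipal income tax: $1,822.04 × 0.025 = $45.55
State tax withheld: $1,822.04 × 0.03 = $54.66
State unemployment insurance (employee share): $2,088.00 × 0.005 = $10.44
Employee stock purchase plan: $125.58
Charitable contribution: $93.25
Total deductions = $119.80 + $146.16 + $473.73 + $45.55 + $54.66 + $10.44 + $125.58 + $93.25 = $1,069.17
Net pay = $2,088.00 − $1,069.17 = $1,018.83

$1,018.83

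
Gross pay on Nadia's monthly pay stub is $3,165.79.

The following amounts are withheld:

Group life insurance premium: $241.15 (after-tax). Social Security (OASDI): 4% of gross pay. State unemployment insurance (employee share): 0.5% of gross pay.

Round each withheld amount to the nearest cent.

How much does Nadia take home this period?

$2,782.18

State unemployment insurance (employee share): $3,165.79 × 0.005 = $15.83
Social Security (OASDI): $3,165.79 × 0.04 = $126.63
Group life insurance premium: $241.15
Total deductions = $15.83 + $126.63 + $241.15 = $383.61
Net pay = $3,165.79 − $383.61 = $2,782.18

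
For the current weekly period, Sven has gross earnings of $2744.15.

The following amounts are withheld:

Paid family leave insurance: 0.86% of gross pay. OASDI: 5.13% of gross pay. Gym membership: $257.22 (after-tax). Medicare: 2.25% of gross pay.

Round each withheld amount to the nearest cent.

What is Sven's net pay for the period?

OASDI: $2744.15 × 0.0513 = $140.77
Paid family leave insurance: $2744.15 × 0.0086 = $23.60
Medicare: $2744.15 × 0.0225 = $61.74
Gym membership: $257.22
Total deductions = $140.77 + $23.60 + $61.74 + $257.22 = $483.33
Net pay = $2744.15 − $483.33 = $2260.82

$2260.82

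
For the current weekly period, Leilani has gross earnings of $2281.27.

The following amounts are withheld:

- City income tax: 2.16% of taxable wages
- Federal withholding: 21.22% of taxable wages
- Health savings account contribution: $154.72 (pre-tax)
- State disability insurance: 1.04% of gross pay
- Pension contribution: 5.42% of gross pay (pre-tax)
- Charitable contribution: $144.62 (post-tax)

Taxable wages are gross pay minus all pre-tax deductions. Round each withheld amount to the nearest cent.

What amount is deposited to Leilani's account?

Pension contribution: $2281.27 × 0.0542 = $123.64
Health savings account contribution: $154.72
Pre-tax total = $123.64 + $154.72 = $278.36
Taxable wages = $2281.27 − $278.36 = $2002.91
Federal withholding: $2002.91 × 0.2122 = $425.02
City income tax: $2002.91 × 0.0216 = $43.26
State disability insurance: $2281.27 × 0.0104 = $23.73
Charitable contribution: $144.62
Total deductions = $123.64 + $154.72 + $425.02 + $43.26 + $23.73 + $144.62 = $914.99
Net pay = $2281.27 − $914.99 = $1366.28

$1366.28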